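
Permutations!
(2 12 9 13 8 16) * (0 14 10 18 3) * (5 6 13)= (0 14 10 18 3)(2 12 9 5 6 13 8 16)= [14, 1, 12, 0, 4, 6, 13, 7, 16, 5, 18, 11, 9, 8, 10, 15, 2, 17, 3]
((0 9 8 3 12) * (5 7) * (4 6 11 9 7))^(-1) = ((0 7 5 4 6 11 9 8 3 12))^(-1) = (0 12 3 8 9 11 6 4 5 7)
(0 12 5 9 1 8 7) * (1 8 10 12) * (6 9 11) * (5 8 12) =(0 1 10 5 11 6 9 12 8 7) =[1, 10, 2, 3, 4, 11, 9, 0, 7, 12, 5, 6, 8]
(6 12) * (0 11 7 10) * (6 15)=(0 11 7 10)(6 12 15)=[11, 1, 2, 3, 4, 5, 12, 10, 8, 9, 0, 7, 15, 13, 14, 6]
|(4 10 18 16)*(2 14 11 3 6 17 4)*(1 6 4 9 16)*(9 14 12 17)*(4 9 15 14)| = |(1 6 15 14 11 3 9 16 2 12 17 4 10 18)| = 14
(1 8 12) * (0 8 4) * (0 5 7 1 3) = (0 8 12 3)(1 4 5 7) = [8, 4, 2, 0, 5, 7, 6, 1, 12, 9, 10, 11, 3]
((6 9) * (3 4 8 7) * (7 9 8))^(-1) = ((3 4 7)(6 8 9))^(-1) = (3 7 4)(6 9 8)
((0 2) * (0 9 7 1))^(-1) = (0 1 7 9 2)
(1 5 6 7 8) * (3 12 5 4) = (1 4 3 12 5 6 7 8) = [0, 4, 2, 12, 3, 6, 7, 8, 1, 9, 10, 11, 5]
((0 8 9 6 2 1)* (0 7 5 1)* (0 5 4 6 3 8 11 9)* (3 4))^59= (0 6 7 11 2 3 9 5 8 4 1)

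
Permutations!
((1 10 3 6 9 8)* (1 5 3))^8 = ((1 10)(3 6 9 8 5))^8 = (10)(3 8 6 5 9)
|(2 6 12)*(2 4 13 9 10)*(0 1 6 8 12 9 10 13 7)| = |(0 1 6 9 13 10 2 8 12 4 7)| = 11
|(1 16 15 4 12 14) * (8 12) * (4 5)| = 8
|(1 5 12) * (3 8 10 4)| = 12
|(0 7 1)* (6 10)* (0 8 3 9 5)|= 14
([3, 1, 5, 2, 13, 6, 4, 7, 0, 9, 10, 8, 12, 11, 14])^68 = (14)(0 4 3 13 2 11 5 8 6)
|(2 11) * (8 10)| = 2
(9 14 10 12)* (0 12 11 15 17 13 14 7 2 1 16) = [12, 16, 1, 3, 4, 5, 6, 2, 8, 7, 11, 15, 9, 14, 10, 17, 0, 13] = (0 12 9 7 2 1 16)(10 11 15 17 13 14)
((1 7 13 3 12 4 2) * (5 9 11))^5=((1 7 13 3 12 4 2)(5 9 11))^5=(1 4 3 7 2 12 13)(5 11 9)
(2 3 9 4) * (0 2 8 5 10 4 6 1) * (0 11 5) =(0 2 3 9 6 1 11 5 10 4 8) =[2, 11, 3, 9, 8, 10, 1, 7, 0, 6, 4, 5]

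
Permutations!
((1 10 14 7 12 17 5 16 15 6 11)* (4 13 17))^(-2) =(1 6 16 17 4 7 10 11 15 5 13 12 14) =((1 10 14 7 12 4 13 17 5 16 15 6 11))^(-2)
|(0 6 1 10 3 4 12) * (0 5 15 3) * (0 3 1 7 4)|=|(0 6 7 4 12 5 15 1 10 3)|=10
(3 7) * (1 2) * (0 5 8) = [5, 2, 1, 7, 4, 8, 6, 3, 0] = (0 5 8)(1 2)(3 7)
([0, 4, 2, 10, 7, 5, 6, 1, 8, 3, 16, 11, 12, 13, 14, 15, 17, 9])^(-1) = (1 7 4)(3 9 17 16 10)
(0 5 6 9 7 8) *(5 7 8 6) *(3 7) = [3, 1, 2, 7, 4, 5, 9, 6, 0, 8] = (0 3 7 6 9 8)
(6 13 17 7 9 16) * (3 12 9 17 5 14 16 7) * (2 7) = (2 7 17 3 12 9)(5 14 16 6 13) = [0, 1, 7, 12, 4, 14, 13, 17, 8, 2, 10, 11, 9, 5, 16, 15, 6, 3]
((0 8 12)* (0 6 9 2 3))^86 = ((0 8 12 6 9 2 3))^86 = (0 12 9 3 8 6 2)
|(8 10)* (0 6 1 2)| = 4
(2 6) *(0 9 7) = (0 9 7)(2 6) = [9, 1, 6, 3, 4, 5, 2, 0, 8, 7]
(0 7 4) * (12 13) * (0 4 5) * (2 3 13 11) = (0 7 5)(2 3 13 12 11) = [7, 1, 3, 13, 4, 0, 6, 5, 8, 9, 10, 2, 11, 12]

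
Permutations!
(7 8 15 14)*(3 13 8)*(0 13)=(0 13 8 15 14 7 3)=[13, 1, 2, 0, 4, 5, 6, 3, 15, 9, 10, 11, 12, 8, 7, 14]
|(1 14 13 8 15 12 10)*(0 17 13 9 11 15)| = |(0 17 13 8)(1 14 9 11 15 12 10)| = 28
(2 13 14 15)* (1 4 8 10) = (1 4 8 10)(2 13 14 15) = [0, 4, 13, 3, 8, 5, 6, 7, 10, 9, 1, 11, 12, 14, 15, 2]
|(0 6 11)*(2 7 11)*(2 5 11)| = |(0 6 5 11)(2 7)| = 4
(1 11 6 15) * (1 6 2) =(1 11 2)(6 15) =[0, 11, 1, 3, 4, 5, 15, 7, 8, 9, 10, 2, 12, 13, 14, 6]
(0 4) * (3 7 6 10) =(0 4)(3 7 6 10) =[4, 1, 2, 7, 0, 5, 10, 6, 8, 9, 3]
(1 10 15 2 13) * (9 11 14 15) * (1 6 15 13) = (1 10 9 11 14 13 6 15 2) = [0, 10, 1, 3, 4, 5, 15, 7, 8, 11, 9, 14, 12, 6, 13, 2]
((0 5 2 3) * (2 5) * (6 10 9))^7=(0 2 3)(6 10 9)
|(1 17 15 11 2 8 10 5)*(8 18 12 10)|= 9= |(1 17 15 11 2 18 12 10 5)|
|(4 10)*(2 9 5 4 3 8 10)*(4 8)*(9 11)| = |(2 11 9 5 8 10 3 4)| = 8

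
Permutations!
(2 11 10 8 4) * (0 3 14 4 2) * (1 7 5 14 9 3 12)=(0 12 1 7 5 14 4)(2 11 10 8)(3 9)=[12, 7, 11, 9, 0, 14, 6, 5, 2, 3, 8, 10, 1, 13, 4]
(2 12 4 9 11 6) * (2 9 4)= (2 12)(6 9 11)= [0, 1, 12, 3, 4, 5, 9, 7, 8, 11, 10, 6, 2]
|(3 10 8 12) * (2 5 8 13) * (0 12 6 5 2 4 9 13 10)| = 3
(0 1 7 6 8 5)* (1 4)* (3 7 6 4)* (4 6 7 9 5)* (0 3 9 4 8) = (0 9 5 3 4 1 7 6) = [9, 7, 2, 4, 1, 3, 0, 6, 8, 5]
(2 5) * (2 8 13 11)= (2 5 8 13 11)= [0, 1, 5, 3, 4, 8, 6, 7, 13, 9, 10, 2, 12, 11]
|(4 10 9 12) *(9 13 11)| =6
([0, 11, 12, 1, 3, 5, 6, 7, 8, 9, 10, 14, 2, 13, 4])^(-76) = (1 3 4 14 11)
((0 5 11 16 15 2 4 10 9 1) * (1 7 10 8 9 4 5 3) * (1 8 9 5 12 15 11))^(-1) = (0 1 5 8 3)(2 15 12)(4 10 7 9)(11 16)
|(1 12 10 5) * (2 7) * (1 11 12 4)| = |(1 4)(2 7)(5 11 12 10)| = 4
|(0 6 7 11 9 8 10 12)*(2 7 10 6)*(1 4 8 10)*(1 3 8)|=42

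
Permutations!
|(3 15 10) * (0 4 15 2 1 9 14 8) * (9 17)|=11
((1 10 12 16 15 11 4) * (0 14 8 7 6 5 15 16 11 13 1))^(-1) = ((16)(0 14 8 7 6 5 15 13 1 10 12 11 4))^(-1) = (16)(0 4 11 12 10 1 13 15 5 6 7 8 14)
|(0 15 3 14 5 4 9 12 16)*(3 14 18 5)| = |(0 15 14 3 18 5 4 9 12 16)| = 10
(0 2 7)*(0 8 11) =(0 2 7 8 11) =[2, 1, 7, 3, 4, 5, 6, 8, 11, 9, 10, 0]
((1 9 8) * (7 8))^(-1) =((1 9 7 8))^(-1) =(1 8 7 9)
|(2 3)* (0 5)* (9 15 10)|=|(0 5)(2 3)(9 15 10)|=6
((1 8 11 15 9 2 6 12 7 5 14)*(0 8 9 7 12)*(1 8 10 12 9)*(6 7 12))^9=(15)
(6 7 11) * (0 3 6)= (0 3 6 7 11)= [3, 1, 2, 6, 4, 5, 7, 11, 8, 9, 10, 0]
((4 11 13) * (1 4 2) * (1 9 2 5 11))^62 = ((1 4)(2 9)(5 11 13))^62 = (5 13 11)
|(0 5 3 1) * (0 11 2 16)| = 7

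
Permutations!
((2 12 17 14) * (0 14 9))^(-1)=((0 14 2 12 17 9))^(-1)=(0 9 17 12 2 14)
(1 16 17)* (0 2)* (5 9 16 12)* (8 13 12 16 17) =(0 2)(1 16 8 13 12 5 9 17) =[2, 16, 0, 3, 4, 9, 6, 7, 13, 17, 10, 11, 5, 12, 14, 15, 8, 1]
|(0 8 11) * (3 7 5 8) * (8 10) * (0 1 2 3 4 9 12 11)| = 12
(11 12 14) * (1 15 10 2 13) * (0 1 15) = (0 1)(2 13 15 10)(11 12 14) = [1, 0, 13, 3, 4, 5, 6, 7, 8, 9, 2, 12, 14, 15, 11, 10]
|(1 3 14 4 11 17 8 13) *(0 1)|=9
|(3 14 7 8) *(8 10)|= |(3 14 7 10 8)|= 5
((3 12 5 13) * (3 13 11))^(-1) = (13)(3 11 5 12)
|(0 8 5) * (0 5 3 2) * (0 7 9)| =|(0 8 3 2 7 9)| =6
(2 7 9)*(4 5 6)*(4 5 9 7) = (2 4 9)(5 6) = [0, 1, 4, 3, 9, 6, 5, 7, 8, 2]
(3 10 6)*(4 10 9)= (3 9 4 10 6)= [0, 1, 2, 9, 10, 5, 3, 7, 8, 4, 6]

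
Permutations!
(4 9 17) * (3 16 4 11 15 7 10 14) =(3 16 4 9 17 11 15 7 10 14) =[0, 1, 2, 16, 9, 5, 6, 10, 8, 17, 14, 15, 12, 13, 3, 7, 4, 11]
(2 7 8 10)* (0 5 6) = (0 5 6)(2 7 8 10) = [5, 1, 7, 3, 4, 6, 0, 8, 10, 9, 2]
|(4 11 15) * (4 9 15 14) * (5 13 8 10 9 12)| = 21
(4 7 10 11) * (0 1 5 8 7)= (0 1 5 8 7 10 11 4)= [1, 5, 2, 3, 0, 8, 6, 10, 7, 9, 11, 4]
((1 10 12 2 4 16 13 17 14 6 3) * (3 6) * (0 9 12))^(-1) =(0 10 1 3 14 17 13 16 4 2 12 9)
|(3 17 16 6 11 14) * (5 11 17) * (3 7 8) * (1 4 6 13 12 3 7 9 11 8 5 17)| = 15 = |(1 4 6)(3 17 16 13 12)(5 8 7)(9 11 14)|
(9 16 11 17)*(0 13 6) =(0 13 6)(9 16 11 17) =[13, 1, 2, 3, 4, 5, 0, 7, 8, 16, 10, 17, 12, 6, 14, 15, 11, 9]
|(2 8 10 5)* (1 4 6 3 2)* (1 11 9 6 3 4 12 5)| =|(1 12 5 11 9 6 4 3 2 8 10)| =11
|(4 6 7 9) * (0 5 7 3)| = 7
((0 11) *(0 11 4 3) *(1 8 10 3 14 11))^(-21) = (0 11 10 4 1 3 14 8)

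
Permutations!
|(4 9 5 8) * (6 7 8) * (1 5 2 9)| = |(1 5 6 7 8 4)(2 9)| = 6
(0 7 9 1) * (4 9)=(0 7 4 9 1)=[7, 0, 2, 3, 9, 5, 6, 4, 8, 1]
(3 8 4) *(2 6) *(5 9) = [0, 1, 6, 8, 3, 9, 2, 7, 4, 5] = (2 6)(3 8 4)(5 9)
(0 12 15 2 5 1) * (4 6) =(0 12 15 2 5 1)(4 6) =[12, 0, 5, 3, 6, 1, 4, 7, 8, 9, 10, 11, 15, 13, 14, 2]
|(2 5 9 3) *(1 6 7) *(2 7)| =7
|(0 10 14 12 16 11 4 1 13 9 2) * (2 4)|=28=|(0 10 14 12 16 11 2)(1 13 9 4)|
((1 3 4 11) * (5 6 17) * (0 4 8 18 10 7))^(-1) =((0 4 11 1 3 8 18 10 7)(5 6 17))^(-1) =(0 7 10 18 8 3 1 11 4)(5 17 6)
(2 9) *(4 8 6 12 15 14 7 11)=(2 9)(4 8 6 12 15 14 7 11)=[0, 1, 9, 3, 8, 5, 12, 11, 6, 2, 10, 4, 15, 13, 7, 14]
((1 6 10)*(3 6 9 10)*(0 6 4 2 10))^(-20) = (0 2)(1 3)(4 9)(6 10)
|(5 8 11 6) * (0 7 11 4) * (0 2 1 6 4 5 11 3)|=30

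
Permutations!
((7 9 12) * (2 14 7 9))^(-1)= (2 7 14)(9 12)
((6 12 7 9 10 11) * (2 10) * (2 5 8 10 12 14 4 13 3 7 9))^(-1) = ((2 12 9 5 8 10 11 6 14 4 13 3 7))^(-1) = (2 7 3 13 4 14 6 11 10 8 5 9 12)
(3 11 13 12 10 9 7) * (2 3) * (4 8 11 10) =(2 3 10 9 7)(4 8 11 13 12) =[0, 1, 3, 10, 8, 5, 6, 2, 11, 7, 9, 13, 4, 12]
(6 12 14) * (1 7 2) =(1 7 2)(6 12 14) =[0, 7, 1, 3, 4, 5, 12, 2, 8, 9, 10, 11, 14, 13, 6]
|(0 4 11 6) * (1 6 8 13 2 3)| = |(0 4 11 8 13 2 3 1 6)| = 9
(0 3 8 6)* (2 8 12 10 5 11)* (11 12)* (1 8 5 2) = [3, 8, 5, 11, 4, 12, 0, 7, 6, 9, 2, 1, 10] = (0 3 11 1 8 6)(2 5 12 10)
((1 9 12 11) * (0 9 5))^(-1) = (0 5 1 11 12 9)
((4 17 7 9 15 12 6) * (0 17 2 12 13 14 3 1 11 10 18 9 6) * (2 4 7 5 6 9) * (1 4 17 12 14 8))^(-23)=((0 12)(1 11 10 18 2 14 3 4 17 5 6 7 9 15 13 8))^(-23)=(0 12)(1 5 10 7 2 15 3 8 17 11 6 18 9 14 13 4)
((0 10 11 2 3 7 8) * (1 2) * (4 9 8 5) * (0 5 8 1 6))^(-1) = (0 6 11 10)(1 9 4 5 8 7 3 2)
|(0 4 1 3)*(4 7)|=5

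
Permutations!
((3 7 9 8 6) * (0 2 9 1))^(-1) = (0 1 7 3 6 8 9 2)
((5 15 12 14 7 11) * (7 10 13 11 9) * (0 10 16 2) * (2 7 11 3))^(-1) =((0 10 13 3 2)(5 15 12 14 16 7 9 11))^(-1) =(0 2 3 13 10)(5 11 9 7 16 14 12 15)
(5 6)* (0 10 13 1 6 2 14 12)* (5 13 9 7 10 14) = (0 14 12)(1 6 13)(2 5)(7 10 9) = [14, 6, 5, 3, 4, 2, 13, 10, 8, 7, 9, 11, 0, 1, 12]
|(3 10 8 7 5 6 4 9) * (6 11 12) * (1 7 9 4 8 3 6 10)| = 21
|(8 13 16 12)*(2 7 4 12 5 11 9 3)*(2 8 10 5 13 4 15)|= |(2 7 15)(3 8 4 12 10 5 11 9)(13 16)|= 24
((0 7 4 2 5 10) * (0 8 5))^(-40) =(5 8 10)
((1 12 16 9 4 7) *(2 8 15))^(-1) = ((1 12 16 9 4 7)(2 8 15))^(-1) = (1 7 4 9 16 12)(2 15 8)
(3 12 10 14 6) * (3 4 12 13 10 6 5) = [0, 1, 2, 13, 12, 3, 4, 7, 8, 9, 14, 11, 6, 10, 5] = (3 13 10 14 5)(4 12 6)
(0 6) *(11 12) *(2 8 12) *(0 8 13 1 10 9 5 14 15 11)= (0 6 8 12)(1 10 9 5 14 15 11 2 13)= [6, 10, 13, 3, 4, 14, 8, 7, 12, 5, 9, 2, 0, 1, 15, 11]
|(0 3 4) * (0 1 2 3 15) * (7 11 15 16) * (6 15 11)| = |(0 16 7 6 15)(1 2 3 4)| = 20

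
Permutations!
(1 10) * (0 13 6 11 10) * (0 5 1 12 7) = (0 13 6 11 10 12 7)(1 5) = [13, 5, 2, 3, 4, 1, 11, 0, 8, 9, 12, 10, 7, 6]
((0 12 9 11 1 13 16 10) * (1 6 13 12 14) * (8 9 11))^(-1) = ((0 14 1 12 11 6 13 16 10)(8 9))^(-1) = (0 10 16 13 6 11 12 1 14)(8 9)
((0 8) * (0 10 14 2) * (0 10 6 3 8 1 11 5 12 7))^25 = (0 1 11 5 12 7)(2 10 14)(3 8 6)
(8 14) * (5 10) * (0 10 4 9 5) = (0 10)(4 9 5)(8 14) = [10, 1, 2, 3, 9, 4, 6, 7, 14, 5, 0, 11, 12, 13, 8]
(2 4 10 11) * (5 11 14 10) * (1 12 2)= (1 12 2 4 5 11)(10 14)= [0, 12, 4, 3, 5, 11, 6, 7, 8, 9, 14, 1, 2, 13, 10]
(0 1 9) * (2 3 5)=(0 1 9)(2 3 5)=[1, 9, 3, 5, 4, 2, 6, 7, 8, 0]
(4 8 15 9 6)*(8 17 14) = (4 17 14 8 15 9 6) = [0, 1, 2, 3, 17, 5, 4, 7, 15, 6, 10, 11, 12, 13, 8, 9, 16, 14]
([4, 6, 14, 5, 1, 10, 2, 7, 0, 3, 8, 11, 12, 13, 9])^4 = (0 2 5 4 14 10 1 9 8 6 3)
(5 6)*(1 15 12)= (1 15 12)(5 6)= [0, 15, 2, 3, 4, 6, 5, 7, 8, 9, 10, 11, 1, 13, 14, 12]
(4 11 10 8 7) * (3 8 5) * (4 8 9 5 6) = (3 9 5)(4 11 10 6)(7 8) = [0, 1, 2, 9, 11, 3, 4, 8, 7, 5, 6, 10]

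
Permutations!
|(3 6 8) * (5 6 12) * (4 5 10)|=7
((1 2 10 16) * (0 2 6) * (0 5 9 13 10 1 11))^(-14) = ((0 2 1 6 5 9 13 10 16 11))^(-14) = (0 13 1 16 5)(2 10 6 11 9)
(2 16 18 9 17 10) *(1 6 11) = (1 6 11)(2 16 18 9 17 10) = [0, 6, 16, 3, 4, 5, 11, 7, 8, 17, 2, 1, 12, 13, 14, 15, 18, 10, 9]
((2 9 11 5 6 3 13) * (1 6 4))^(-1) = ((1 6 3 13 2 9 11 5 4))^(-1) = (1 4 5 11 9 2 13 3 6)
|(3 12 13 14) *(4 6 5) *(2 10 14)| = 6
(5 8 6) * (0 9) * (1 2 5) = (0 9)(1 2 5 8 6) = [9, 2, 5, 3, 4, 8, 1, 7, 6, 0]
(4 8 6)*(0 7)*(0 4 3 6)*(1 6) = (0 7 4 8)(1 6 3) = [7, 6, 2, 1, 8, 5, 3, 4, 0]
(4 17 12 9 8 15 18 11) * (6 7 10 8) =(4 17 12 9 6 7 10 8 15 18 11) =[0, 1, 2, 3, 17, 5, 7, 10, 15, 6, 8, 4, 9, 13, 14, 18, 16, 12, 11]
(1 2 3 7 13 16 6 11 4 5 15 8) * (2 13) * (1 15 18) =(1 13 16 6 11 4 5 18)(2 3 7)(8 15) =[0, 13, 3, 7, 5, 18, 11, 2, 15, 9, 10, 4, 12, 16, 14, 8, 6, 17, 1]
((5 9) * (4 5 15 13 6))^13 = ((4 5 9 15 13 6))^13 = (4 5 9 15 13 6)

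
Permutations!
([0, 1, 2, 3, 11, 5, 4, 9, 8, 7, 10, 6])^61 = (4 11 6)(7 9)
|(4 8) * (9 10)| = |(4 8)(9 10)| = 2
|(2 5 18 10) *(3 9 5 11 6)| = 8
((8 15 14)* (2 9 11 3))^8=(8 14 15)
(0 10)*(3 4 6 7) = (0 10)(3 4 6 7) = [10, 1, 2, 4, 6, 5, 7, 3, 8, 9, 0]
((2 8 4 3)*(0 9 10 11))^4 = (11)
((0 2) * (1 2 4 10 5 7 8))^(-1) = ((0 4 10 5 7 8 1 2))^(-1) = (0 2 1 8 7 5 10 4)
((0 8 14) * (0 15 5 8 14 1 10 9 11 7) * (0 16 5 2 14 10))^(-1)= ((0 10 9 11 7 16 5 8 1)(2 14 15))^(-1)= (0 1 8 5 16 7 11 9 10)(2 15 14)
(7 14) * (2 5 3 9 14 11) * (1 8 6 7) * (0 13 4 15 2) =[13, 8, 5, 9, 15, 3, 7, 11, 6, 14, 10, 0, 12, 4, 1, 2] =(0 13 4 15 2 5 3 9 14 1 8 6 7 11)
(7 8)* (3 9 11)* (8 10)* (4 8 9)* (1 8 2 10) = [0, 8, 10, 4, 2, 5, 6, 1, 7, 11, 9, 3] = (1 8 7)(2 10 9 11 3 4)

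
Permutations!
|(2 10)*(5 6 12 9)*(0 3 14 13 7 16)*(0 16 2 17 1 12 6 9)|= 10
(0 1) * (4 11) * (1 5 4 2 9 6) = (0 5 4 11 2 9 6 1) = [5, 0, 9, 3, 11, 4, 1, 7, 8, 6, 10, 2]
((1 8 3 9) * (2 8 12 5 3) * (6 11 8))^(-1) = (1 9 3 5 12)(2 8 11 6)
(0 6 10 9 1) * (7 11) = [6, 0, 2, 3, 4, 5, 10, 11, 8, 1, 9, 7] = (0 6 10 9 1)(7 11)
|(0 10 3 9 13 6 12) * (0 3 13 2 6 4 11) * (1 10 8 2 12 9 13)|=10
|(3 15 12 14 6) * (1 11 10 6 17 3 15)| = |(1 11 10 6 15 12 14 17 3)| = 9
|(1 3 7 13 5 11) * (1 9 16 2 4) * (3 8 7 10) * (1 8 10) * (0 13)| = |(0 13 5 11 9 16 2 4 8 7)(1 10 3)| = 30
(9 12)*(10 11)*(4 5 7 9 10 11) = (4 5 7 9 12 10) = [0, 1, 2, 3, 5, 7, 6, 9, 8, 12, 4, 11, 10]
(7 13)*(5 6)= [0, 1, 2, 3, 4, 6, 5, 13, 8, 9, 10, 11, 12, 7]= (5 6)(7 13)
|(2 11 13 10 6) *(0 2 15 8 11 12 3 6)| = |(0 2 12 3 6 15 8 11 13 10)| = 10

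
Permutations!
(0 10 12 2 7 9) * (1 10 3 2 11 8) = (0 3 2 7 9)(1 10 12 11 8) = [3, 10, 7, 2, 4, 5, 6, 9, 1, 0, 12, 8, 11]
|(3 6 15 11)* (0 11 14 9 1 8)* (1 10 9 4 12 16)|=|(0 11 3 6 15 14 4 12 16 1 8)(9 10)|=22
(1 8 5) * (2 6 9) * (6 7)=[0, 8, 7, 3, 4, 1, 9, 6, 5, 2]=(1 8 5)(2 7 6 9)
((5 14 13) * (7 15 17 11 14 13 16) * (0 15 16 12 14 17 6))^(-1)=(0 6 15)(5 13)(7 16)(11 17)(12 14)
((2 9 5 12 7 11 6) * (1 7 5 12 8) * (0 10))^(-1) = (0 10)(1 8 5 12 9 2 6 11 7)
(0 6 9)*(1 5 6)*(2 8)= (0 1 5 6 9)(2 8)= [1, 5, 8, 3, 4, 6, 9, 7, 2, 0]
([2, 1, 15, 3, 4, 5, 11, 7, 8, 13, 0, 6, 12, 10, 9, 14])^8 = (0 2 15 14 9 13 10)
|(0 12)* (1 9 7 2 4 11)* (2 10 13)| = |(0 12)(1 9 7 10 13 2 4 11)| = 8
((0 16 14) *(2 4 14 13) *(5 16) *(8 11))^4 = (0 2 5 4 16 14 13)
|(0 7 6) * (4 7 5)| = 5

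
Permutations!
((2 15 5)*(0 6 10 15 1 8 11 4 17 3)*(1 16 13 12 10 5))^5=(0 13 8)(1 3 16)(2 15 17)(4 5 10)(6 12 11)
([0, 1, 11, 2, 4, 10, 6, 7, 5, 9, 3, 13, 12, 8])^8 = (2 11 13 8 5 10 3)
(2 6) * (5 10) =(2 6)(5 10) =[0, 1, 6, 3, 4, 10, 2, 7, 8, 9, 5]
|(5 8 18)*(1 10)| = 6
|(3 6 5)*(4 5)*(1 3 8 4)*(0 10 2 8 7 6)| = 10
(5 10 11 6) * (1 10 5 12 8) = (1 10 11 6 12 8) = [0, 10, 2, 3, 4, 5, 12, 7, 1, 9, 11, 6, 8]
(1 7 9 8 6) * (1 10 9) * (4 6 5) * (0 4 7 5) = (0 4 6 10 9 8)(1 5 7) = [4, 5, 2, 3, 6, 7, 10, 1, 0, 8, 9]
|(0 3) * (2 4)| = |(0 3)(2 4)| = 2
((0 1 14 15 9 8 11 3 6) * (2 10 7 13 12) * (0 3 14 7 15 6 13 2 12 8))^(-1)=((0 1 7 2 10 15 9)(3 13 8 11 14 6))^(-1)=(0 9 15 10 2 7 1)(3 6 14 11 8 13)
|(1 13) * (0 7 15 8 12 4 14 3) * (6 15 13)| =|(0 7 13 1 6 15 8 12 4 14 3)| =11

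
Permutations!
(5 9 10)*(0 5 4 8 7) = (0 5 9 10 4 8 7) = [5, 1, 2, 3, 8, 9, 6, 0, 7, 10, 4]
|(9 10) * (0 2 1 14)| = 4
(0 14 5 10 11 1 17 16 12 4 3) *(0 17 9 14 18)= (0 18)(1 9 14 5 10 11)(3 17 16 12 4)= [18, 9, 2, 17, 3, 10, 6, 7, 8, 14, 11, 1, 4, 13, 5, 15, 12, 16, 0]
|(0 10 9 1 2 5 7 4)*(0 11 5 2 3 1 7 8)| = 8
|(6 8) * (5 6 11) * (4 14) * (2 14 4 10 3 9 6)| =9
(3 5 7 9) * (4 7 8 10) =(3 5 8 10 4 7 9) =[0, 1, 2, 5, 7, 8, 6, 9, 10, 3, 4]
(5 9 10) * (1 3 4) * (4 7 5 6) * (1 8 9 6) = [0, 3, 2, 7, 8, 6, 4, 5, 9, 10, 1] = (1 3 7 5 6 4 8 9 10)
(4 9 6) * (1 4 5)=(1 4 9 6 5)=[0, 4, 2, 3, 9, 1, 5, 7, 8, 6]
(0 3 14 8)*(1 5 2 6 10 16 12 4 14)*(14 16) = (0 3 1 5 2 6 10 14 8)(4 16 12) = [3, 5, 6, 1, 16, 2, 10, 7, 0, 9, 14, 11, 4, 13, 8, 15, 12]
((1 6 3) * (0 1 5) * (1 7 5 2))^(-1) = (0 5 7)(1 2 3 6)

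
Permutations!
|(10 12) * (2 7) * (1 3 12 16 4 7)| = 8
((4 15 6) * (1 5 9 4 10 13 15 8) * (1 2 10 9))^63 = ((1 5)(2 10 13 15 6 9 4 8))^63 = (1 5)(2 8 4 9 6 15 13 10)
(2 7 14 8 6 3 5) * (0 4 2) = (0 4 2 7 14 8 6 3 5) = [4, 1, 7, 5, 2, 0, 3, 14, 6, 9, 10, 11, 12, 13, 8]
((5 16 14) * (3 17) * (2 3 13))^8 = (17)(5 14 16)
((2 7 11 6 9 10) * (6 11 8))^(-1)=(11)(2 10 9 6 8 7)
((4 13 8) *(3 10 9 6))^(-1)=((3 10 9 6)(4 13 8))^(-1)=(3 6 9 10)(4 8 13)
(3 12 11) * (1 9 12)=(1 9 12 11 3)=[0, 9, 2, 1, 4, 5, 6, 7, 8, 12, 10, 3, 11]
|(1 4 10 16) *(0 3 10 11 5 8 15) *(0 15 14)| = |(0 3 10 16 1 4 11 5 8 14)| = 10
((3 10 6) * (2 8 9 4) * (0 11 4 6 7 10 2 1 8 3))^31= (0 1 6 4 9 11 8)(2 3)(7 10)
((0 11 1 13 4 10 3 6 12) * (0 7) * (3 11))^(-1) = (0 7 12 6 3)(1 11 10 4 13)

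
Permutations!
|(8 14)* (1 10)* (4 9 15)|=|(1 10)(4 9 15)(8 14)|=6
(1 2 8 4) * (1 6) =(1 2 8 4 6) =[0, 2, 8, 3, 6, 5, 1, 7, 4]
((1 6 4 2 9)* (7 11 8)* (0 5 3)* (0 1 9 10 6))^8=((0 5 3 1)(2 10 6 4)(7 11 8))^8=(7 8 11)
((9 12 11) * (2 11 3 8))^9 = (2 12)(3 11)(8 9)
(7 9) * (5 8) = [0, 1, 2, 3, 4, 8, 6, 9, 5, 7] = (5 8)(7 9)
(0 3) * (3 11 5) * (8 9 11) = (0 8 9 11 5 3) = [8, 1, 2, 0, 4, 3, 6, 7, 9, 11, 10, 5]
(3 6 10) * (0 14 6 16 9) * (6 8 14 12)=(0 12 6 10 3 16 9)(8 14)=[12, 1, 2, 16, 4, 5, 10, 7, 14, 0, 3, 11, 6, 13, 8, 15, 9]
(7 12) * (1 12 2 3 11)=[0, 12, 3, 11, 4, 5, 6, 2, 8, 9, 10, 1, 7]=(1 12 7 2 3 11)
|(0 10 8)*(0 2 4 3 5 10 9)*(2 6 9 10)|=|(0 10 8 6 9)(2 4 3 5)|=20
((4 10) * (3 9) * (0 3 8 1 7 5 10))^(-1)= ((0 3 9 8 1 7 5 10 4))^(-1)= (0 4 10 5 7 1 8 9 3)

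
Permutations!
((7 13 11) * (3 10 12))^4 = ((3 10 12)(7 13 11))^4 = (3 10 12)(7 13 11)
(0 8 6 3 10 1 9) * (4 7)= (0 8 6 3 10 1 9)(4 7)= [8, 9, 2, 10, 7, 5, 3, 4, 6, 0, 1]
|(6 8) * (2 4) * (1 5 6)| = 4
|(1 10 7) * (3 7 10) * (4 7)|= |(10)(1 3 4 7)|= 4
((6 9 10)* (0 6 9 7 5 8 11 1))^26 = (0 11 5 6 1 8 7)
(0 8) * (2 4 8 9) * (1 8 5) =[9, 8, 4, 3, 5, 1, 6, 7, 0, 2] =(0 9 2 4 5 1 8)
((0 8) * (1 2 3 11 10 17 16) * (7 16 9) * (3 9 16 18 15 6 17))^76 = (1 18 16 7 17 9 6 2 15)(3 11 10)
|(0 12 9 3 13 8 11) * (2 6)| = |(0 12 9 3 13 8 11)(2 6)| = 14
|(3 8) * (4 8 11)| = 4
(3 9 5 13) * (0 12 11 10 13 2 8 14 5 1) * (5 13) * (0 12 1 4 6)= (0 1 12 11 10 5 2 8 14 13 3 9 4 6)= [1, 12, 8, 9, 6, 2, 0, 7, 14, 4, 5, 10, 11, 3, 13]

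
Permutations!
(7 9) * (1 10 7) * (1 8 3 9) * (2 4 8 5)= [0, 10, 4, 9, 8, 2, 6, 1, 3, 5, 7]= (1 10 7)(2 4 8 3 9 5)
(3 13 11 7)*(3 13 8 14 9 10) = [0, 1, 2, 8, 4, 5, 6, 13, 14, 10, 3, 7, 12, 11, 9] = (3 8 14 9 10)(7 13 11)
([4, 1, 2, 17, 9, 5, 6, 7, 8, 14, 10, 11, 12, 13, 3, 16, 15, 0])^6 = (17)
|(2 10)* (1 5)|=|(1 5)(2 10)|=2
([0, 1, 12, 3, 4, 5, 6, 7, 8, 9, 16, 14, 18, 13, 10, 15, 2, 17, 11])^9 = [0, 1, 18, 3, 4, 5, 6, 7, 8, 9, 2, 10, 11, 13, 16, 15, 12, 17, 14]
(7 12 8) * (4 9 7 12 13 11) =(4 9 7 13 11)(8 12) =[0, 1, 2, 3, 9, 5, 6, 13, 12, 7, 10, 4, 8, 11]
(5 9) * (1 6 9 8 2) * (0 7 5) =(0 7 5 8 2 1 6 9) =[7, 6, 1, 3, 4, 8, 9, 5, 2, 0]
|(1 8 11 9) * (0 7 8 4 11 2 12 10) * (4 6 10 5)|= 12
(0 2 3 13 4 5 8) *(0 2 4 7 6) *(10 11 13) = (0 4 5 8 2 3 10 11 13 7 6) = [4, 1, 3, 10, 5, 8, 0, 6, 2, 9, 11, 13, 12, 7]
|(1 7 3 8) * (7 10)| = 5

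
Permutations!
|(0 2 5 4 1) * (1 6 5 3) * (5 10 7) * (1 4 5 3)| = 15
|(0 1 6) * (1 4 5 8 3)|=7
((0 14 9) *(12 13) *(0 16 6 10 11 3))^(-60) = ((0 14 9 16 6 10 11 3)(12 13))^(-60) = (0 6)(3 16)(9 11)(10 14)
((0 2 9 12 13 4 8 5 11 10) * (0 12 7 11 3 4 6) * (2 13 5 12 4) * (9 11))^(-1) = (0 6 13)(2 3 5 12 8 4 10 11)(7 9)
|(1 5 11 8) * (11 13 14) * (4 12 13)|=8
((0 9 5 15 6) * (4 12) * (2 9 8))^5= (0 15 9 8 6 5 2)(4 12)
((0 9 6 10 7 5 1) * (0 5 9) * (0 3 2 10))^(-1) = ((0 3 2 10 7 9 6)(1 5))^(-1) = (0 6 9 7 10 2 3)(1 5)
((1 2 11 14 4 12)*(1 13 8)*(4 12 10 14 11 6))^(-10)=(1 8 13 12 14 10 4 6 2)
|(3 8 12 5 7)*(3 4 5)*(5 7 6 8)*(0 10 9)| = |(0 10 9)(3 5 6 8 12)(4 7)| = 30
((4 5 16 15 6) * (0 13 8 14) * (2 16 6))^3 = (16)(0 14 8 13)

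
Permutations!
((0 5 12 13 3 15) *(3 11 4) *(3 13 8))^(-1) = (0 15 3 8 12 5)(4 11 13)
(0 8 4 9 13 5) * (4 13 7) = (0 8 13 5)(4 9 7) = [8, 1, 2, 3, 9, 0, 6, 4, 13, 7, 10, 11, 12, 5]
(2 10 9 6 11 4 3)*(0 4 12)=(0 4 3 2 10 9 6 11 12)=[4, 1, 10, 2, 3, 5, 11, 7, 8, 6, 9, 12, 0]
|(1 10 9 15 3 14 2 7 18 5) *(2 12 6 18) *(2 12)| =|(1 10 9 15 3 14 2 7 12 6 18 5)| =12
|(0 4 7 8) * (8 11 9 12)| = |(0 4 7 11 9 12 8)| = 7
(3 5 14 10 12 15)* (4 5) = [0, 1, 2, 4, 5, 14, 6, 7, 8, 9, 12, 11, 15, 13, 10, 3] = (3 4 5 14 10 12 15)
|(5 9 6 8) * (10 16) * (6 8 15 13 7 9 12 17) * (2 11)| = |(2 11)(5 12 17 6 15 13 7 9 8)(10 16)| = 18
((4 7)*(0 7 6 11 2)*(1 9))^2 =((0 7 4 6 11 2)(1 9))^2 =(0 4 11)(2 7 6)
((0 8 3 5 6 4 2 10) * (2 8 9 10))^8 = ((0 9 10)(3 5 6 4 8))^8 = (0 10 9)(3 4 5 8 6)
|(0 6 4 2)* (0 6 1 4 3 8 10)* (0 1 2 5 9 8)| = 12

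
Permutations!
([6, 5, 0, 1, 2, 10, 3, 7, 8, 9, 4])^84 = [5, 2, 1, 4, 3, 0, 10, 7, 8, 9, 6]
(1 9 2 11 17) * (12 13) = (1 9 2 11 17)(12 13) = [0, 9, 11, 3, 4, 5, 6, 7, 8, 2, 10, 17, 13, 12, 14, 15, 16, 1]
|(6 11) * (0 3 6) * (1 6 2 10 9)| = |(0 3 2 10 9 1 6 11)| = 8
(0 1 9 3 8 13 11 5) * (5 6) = (0 1 9 3 8 13 11 6 5) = [1, 9, 2, 8, 4, 0, 5, 7, 13, 3, 10, 6, 12, 11]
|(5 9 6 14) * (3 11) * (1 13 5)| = 6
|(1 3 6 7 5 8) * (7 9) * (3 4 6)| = |(1 4 6 9 7 5 8)| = 7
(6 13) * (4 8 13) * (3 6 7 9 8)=(3 6 4)(7 9 8 13)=[0, 1, 2, 6, 3, 5, 4, 9, 13, 8, 10, 11, 12, 7]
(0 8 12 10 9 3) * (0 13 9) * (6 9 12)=(0 8 6 9 3 13 12 10)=[8, 1, 2, 13, 4, 5, 9, 7, 6, 3, 0, 11, 10, 12]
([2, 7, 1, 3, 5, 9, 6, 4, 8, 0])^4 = [4, 9, 5, 3, 2, 1, 6, 0, 8, 7]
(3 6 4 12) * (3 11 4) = (3 6)(4 12 11) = [0, 1, 2, 6, 12, 5, 3, 7, 8, 9, 10, 4, 11]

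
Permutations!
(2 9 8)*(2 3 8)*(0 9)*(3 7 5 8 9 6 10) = (0 6 10 3 9 2)(5 8 7) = [6, 1, 0, 9, 4, 8, 10, 5, 7, 2, 3]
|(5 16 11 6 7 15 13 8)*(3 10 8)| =10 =|(3 10 8 5 16 11 6 7 15 13)|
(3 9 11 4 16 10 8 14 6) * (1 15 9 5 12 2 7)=(1 15 9 11 4 16 10 8 14 6 3 5 12 2 7)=[0, 15, 7, 5, 16, 12, 3, 1, 14, 11, 8, 4, 2, 13, 6, 9, 10]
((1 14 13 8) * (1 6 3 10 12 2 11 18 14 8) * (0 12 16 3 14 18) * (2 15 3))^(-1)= (18)(0 11 2 16 10 3 15 12)(1 13 14 6 8)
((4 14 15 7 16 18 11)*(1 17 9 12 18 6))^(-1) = (1 6 16 7 15 14 4 11 18 12 9 17)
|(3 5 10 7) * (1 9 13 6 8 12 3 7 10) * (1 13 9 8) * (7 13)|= |(1 8 12 3 5 7 13 6)|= 8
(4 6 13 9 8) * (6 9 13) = [0, 1, 2, 3, 9, 5, 6, 7, 4, 8, 10, 11, 12, 13] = (13)(4 9 8)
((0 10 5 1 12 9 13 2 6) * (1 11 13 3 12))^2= (0 5 13 6 10 11 2)(3 9 12)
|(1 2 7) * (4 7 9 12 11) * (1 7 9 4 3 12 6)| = |(1 2 4 9 6)(3 12 11)| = 15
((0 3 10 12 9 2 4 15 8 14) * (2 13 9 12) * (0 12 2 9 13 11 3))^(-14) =((2 4 15 8 14 12)(3 10 9 11))^(-14) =(2 14 15)(3 9)(4 12 8)(10 11)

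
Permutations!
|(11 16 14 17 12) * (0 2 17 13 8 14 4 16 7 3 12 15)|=12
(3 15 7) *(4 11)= (3 15 7)(4 11)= [0, 1, 2, 15, 11, 5, 6, 3, 8, 9, 10, 4, 12, 13, 14, 7]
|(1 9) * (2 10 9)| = 4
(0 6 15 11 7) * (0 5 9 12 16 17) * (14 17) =(0 6 15 11 7 5 9 12 16 14 17) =[6, 1, 2, 3, 4, 9, 15, 5, 8, 12, 10, 7, 16, 13, 17, 11, 14, 0]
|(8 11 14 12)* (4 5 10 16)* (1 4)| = 20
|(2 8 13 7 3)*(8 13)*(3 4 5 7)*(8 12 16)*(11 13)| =12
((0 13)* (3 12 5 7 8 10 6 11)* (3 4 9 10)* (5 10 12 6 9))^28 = (13)(9 12 10)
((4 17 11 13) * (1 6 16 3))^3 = (1 3 16 6)(4 13 11 17)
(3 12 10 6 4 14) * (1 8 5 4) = [0, 8, 2, 12, 14, 4, 1, 7, 5, 9, 6, 11, 10, 13, 3] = (1 8 5 4 14 3 12 10 6)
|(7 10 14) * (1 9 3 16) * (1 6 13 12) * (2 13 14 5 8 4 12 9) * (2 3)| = |(1 3 16 6 14 7 10 5 8 4 12)(2 13 9)| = 33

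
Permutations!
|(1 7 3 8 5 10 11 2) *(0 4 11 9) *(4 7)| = 28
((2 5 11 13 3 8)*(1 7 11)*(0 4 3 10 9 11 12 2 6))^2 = (0 3 6 4 8)(1 12 5 7 2)(9 13)(10 11)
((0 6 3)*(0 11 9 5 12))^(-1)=((0 6 3 11 9 5 12))^(-1)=(0 12 5 9 11 3 6)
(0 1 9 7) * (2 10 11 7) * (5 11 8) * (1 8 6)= [8, 9, 10, 3, 4, 11, 1, 0, 5, 2, 6, 7]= (0 8 5 11 7)(1 9 2 10 6)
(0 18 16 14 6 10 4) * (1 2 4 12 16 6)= (0 18 6 10 12 16 14 1 2 4)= [18, 2, 4, 3, 0, 5, 10, 7, 8, 9, 12, 11, 16, 13, 1, 15, 14, 17, 6]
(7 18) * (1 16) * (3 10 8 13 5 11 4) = (1 16)(3 10 8 13 5 11 4)(7 18) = [0, 16, 2, 10, 3, 11, 6, 18, 13, 9, 8, 4, 12, 5, 14, 15, 1, 17, 7]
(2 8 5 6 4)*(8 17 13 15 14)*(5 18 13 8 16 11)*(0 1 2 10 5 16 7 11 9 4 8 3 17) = [1, 2, 0, 17, 10, 6, 8, 11, 18, 4, 5, 16, 12, 15, 7, 14, 9, 3, 13] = (0 1 2)(3 17)(4 10 5 6 8 18 13 15 14 7 11 16 9)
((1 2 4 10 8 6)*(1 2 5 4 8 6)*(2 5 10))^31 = ((1 10 6 5 4 2 8))^31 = (1 5 8 6 2 10 4)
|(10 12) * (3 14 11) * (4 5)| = |(3 14 11)(4 5)(10 12)| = 6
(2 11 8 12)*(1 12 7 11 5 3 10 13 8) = (1 12 2 5 3 10 13 8 7 11) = [0, 12, 5, 10, 4, 3, 6, 11, 7, 9, 13, 1, 2, 8]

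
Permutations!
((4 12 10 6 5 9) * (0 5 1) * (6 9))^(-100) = (12)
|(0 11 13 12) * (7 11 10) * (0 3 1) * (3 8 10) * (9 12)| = 21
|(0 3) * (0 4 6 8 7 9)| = |(0 3 4 6 8 7 9)| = 7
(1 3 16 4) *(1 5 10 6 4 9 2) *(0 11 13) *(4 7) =(0 11 13)(1 3 16 9 2)(4 5 10 6 7) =[11, 3, 1, 16, 5, 10, 7, 4, 8, 2, 6, 13, 12, 0, 14, 15, 9]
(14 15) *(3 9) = (3 9)(14 15) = [0, 1, 2, 9, 4, 5, 6, 7, 8, 3, 10, 11, 12, 13, 15, 14]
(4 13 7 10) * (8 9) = (4 13 7 10)(8 9) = [0, 1, 2, 3, 13, 5, 6, 10, 9, 8, 4, 11, 12, 7]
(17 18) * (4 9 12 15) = (4 9 12 15)(17 18) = [0, 1, 2, 3, 9, 5, 6, 7, 8, 12, 10, 11, 15, 13, 14, 4, 16, 18, 17]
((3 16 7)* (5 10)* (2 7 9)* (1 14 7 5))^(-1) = (1 10 5 2 9 16 3 7 14)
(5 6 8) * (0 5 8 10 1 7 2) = (0 5 6 10 1 7 2) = [5, 7, 0, 3, 4, 6, 10, 2, 8, 9, 1]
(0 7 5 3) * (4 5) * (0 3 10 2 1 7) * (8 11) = (1 7 4 5 10 2)(8 11) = [0, 7, 1, 3, 5, 10, 6, 4, 11, 9, 2, 8]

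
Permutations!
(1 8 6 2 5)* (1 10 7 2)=(1 8 6)(2 5 10 7)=[0, 8, 5, 3, 4, 10, 1, 2, 6, 9, 7]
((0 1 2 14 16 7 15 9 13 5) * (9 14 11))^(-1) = (0 5 13 9 11 2 1)(7 16 14 15)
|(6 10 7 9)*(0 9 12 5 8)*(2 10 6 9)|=7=|(0 2 10 7 12 5 8)|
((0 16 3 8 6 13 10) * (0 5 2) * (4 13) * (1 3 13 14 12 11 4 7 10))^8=(0 10 8 13 2 7 3 16 5 6 1)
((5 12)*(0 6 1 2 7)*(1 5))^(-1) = ((0 6 5 12 1 2 7))^(-1) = (0 7 2 1 12 5 6)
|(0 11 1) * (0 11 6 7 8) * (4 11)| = |(0 6 7 8)(1 4 11)| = 12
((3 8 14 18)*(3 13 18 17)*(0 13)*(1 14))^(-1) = (0 18 13)(1 8 3 17 14)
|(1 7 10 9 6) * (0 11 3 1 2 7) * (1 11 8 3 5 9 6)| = |(0 8 3 11 5 9 1)(2 7 10 6)| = 28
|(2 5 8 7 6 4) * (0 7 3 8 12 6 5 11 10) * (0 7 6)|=18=|(0 6 4 2 11 10 7 5 12)(3 8)|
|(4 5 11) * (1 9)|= 6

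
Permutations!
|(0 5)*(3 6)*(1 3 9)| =|(0 5)(1 3 6 9)| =4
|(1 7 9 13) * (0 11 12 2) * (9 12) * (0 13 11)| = 10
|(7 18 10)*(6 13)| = 6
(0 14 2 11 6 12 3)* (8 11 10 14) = (0 8 11 6 12 3)(2 10 14) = [8, 1, 10, 0, 4, 5, 12, 7, 11, 9, 14, 6, 3, 13, 2]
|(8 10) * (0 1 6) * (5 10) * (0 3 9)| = 15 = |(0 1 6 3 9)(5 10 8)|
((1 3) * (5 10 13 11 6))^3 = (1 3)(5 11 10 6 13)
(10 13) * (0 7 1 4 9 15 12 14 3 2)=[7, 4, 0, 2, 9, 5, 6, 1, 8, 15, 13, 11, 14, 10, 3, 12]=(0 7 1 4 9 15 12 14 3 2)(10 13)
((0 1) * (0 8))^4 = ((0 1 8))^4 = (0 1 8)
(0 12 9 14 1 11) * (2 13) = (0 12 9 14 1 11)(2 13) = [12, 11, 13, 3, 4, 5, 6, 7, 8, 14, 10, 0, 9, 2, 1]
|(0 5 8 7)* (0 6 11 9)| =7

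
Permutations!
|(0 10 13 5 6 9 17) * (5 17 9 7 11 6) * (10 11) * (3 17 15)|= 9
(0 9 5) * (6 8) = [9, 1, 2, 3, 4, 0, 8, 7, 6, 5] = (0 9 5)(6 8)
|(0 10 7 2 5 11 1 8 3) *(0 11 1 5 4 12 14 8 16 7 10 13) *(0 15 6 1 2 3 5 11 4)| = 14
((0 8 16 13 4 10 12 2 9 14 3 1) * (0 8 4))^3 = (0 12 14 8)(1 13 10 9)(2 3 16 4)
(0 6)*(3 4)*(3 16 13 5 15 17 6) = (0 3 4 16 13 5 15 17 6) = [3, 1, 2, 4, 16, 15, 0, 7, 8, 9, 10, 11, 12, 5, 14, 17, 13, 6]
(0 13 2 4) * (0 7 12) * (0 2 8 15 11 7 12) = (0 13 8 15 11 7)(2 4 12) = [13, 1, 4, 3, 12, 5, 6, 0, 15, 9, 10, 7, 2, 8, 14, 11]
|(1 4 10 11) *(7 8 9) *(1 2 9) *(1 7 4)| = 10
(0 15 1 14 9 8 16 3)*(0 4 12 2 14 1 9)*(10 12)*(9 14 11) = (0 15 14)(2 11 9 8 16 3 4 10 12) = [15, 1, 11, 4, 10, 5, 6, 7, 16, 8, 12, 9, 2, 13, 0, 14, 3]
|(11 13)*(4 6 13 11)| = 3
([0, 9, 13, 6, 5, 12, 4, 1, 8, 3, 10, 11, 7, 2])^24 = [0, 1, 2, 3, 4, 5, 6, 7, 8, 9, 10, 11, 12, 13]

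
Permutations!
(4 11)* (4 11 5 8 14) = (4 5 8 14) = [0, 1, 2, 3, 5, 8, 6, 7, 14, 9, 10, 11, 12, 13, 4]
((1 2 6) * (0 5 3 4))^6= (6)(0 3)(4 5)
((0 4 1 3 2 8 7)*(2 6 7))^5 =((0 4 1 3 6 7)(2 8))^5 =(0 7 6 3 1 4)(2 8)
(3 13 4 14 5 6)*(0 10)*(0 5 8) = (0 10 5 6 3 13 4 14 8) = [10, 1, 2, 13, 14, 6, 3, 7, 0, 9, 5, 11, 12, 4, 8]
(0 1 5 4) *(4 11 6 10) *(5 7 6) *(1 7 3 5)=(0 7 6 10 4)(1 3 5 11)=[7, 3, 2, 5, 0, 11, 10, 6, 8, 9, 4, 1]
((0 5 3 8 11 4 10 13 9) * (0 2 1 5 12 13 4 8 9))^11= (0 13 12)(1 5 3 9 2)(4 10)(8 11)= ((0 12 13)(1 5 3 9 2)(4 10)(8 11))^11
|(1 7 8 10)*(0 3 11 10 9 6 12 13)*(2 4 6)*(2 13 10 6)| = |(0 3 11 6 12 10 1 7 8 9 13)(2 4)| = 22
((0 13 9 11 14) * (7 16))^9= ((0 13 9 11 14)(7 16))^9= (0 14 11 9 13)(7 16)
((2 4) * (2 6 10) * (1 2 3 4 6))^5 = (1 4 3 10 6 2)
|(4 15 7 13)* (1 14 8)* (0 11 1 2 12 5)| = 8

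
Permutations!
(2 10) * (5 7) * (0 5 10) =(0 5 7 10 2) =[5, 1, 0, 3, 4, 7, 6, 10, 8, 9, 2]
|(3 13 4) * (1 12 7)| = 3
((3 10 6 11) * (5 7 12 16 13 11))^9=((3 10 6 5 7 12 16 13 11))^9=(16)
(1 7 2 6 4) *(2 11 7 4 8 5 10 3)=(1 4)(2 6 8 5 10 3)(7 11)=[0, 4, 6, 2, 1, 10, 8, 11, 5, 9, 3, 7]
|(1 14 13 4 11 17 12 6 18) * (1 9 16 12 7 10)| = 40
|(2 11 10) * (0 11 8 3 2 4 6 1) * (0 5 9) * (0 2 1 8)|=|(0 11 10 4 6 8 3 1 5 9 2)|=11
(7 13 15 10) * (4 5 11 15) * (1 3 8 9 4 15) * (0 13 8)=[13, 3, 2, 0, 5, 11, 6, 8, 9, 4, 7, 1, 12, 15, 14, 10]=(0 13 15 10 7 8 9 4 5 11 1 3)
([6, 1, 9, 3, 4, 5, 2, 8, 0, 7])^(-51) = (0 9)(2 8)(6 7)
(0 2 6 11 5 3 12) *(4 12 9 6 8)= (0 2 8 4 12)(3 9 6 11 5)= [2, 1, 8, 9, 12, 3, 11, 7, 4, 6, 10, 5, 0]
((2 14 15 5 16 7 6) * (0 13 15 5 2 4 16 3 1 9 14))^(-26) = (0 15)(1 3 5 14 9)(2 13)(4 7)(6 16)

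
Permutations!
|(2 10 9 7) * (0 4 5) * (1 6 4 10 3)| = |(0 10 9 7 2 3 1 6 4 5)| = 10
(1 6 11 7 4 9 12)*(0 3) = (0 3)(1 6 11 7 4 9 12) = [3, 6, 2, 0, 9, 5, 11, 4, 8, 12, 10, 7, 1]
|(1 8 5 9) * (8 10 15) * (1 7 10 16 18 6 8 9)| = |(1 16 18 6 8 5)(7 10 15 9)| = 12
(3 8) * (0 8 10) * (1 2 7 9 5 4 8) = (0 1 2 7 9 5 4 8 3 10) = [1, 2, 7, 10, 8, 4, 6, 9, 3, 5, 0]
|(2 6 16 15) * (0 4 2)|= 6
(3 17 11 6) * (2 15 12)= (2 15 12)(3 17 11 6)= [0, 1, 15, 17, 4, 5, 3, 7, 8, 9, 10, 6, 2, 13, 14, 12, 16, 11]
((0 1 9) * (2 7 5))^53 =(0 9 1)(2 5 7)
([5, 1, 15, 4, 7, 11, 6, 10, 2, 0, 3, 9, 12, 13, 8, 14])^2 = (0 11)(2 14)(3 7)(4 10)(5 9)(8 15)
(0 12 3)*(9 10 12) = [9, 1, 2, 0, 4, 5, 6, 7, 8, 10, 12, 11, 3] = (0 9 10 12 3)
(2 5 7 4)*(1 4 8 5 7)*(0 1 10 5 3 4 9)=(0 1 9)(2 7 8 3 4)(5 10)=[1, 9, 7, 4, 2, 10, 6, 8, 3, 0, 5]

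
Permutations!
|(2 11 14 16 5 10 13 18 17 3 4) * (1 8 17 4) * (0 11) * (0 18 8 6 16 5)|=12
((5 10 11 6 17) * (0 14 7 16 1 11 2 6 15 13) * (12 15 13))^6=(0 13 11 1 16 7 14)(2 6 17 5 10)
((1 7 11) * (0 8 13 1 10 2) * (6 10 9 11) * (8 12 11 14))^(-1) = (0 2 10 6 7 1 13 8 14 9 11 12)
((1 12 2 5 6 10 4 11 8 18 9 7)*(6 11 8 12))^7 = ((1 6 10 4 8 18 9 7)(2 5 11 12))^7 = (1 7 9 18 8 4 10 6)(2 12 11 5)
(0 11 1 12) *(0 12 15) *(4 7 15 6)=(0 11 1 6 4 7 15)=[11, 6, 2, 3, 7, 5, 4, 15, 8, 9, 10, 1, 12, 13, 14, 0]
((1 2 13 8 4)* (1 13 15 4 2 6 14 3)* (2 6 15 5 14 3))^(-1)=((1 15 4 13 8 6 3)(2 5 14))^(-1)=(1 3 6 8 13 4 15)(2 14 5)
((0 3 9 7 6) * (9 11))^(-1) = (0 6 7 9 11 3)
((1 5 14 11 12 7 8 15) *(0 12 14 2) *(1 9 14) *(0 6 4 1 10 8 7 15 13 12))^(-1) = ((1 5 2 6 4)(8 13 12 15 9 14 11 10))^(-1) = (1 4 6 2 5)(8 10 11 14 9 15 12 13)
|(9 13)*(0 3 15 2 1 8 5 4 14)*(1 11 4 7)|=28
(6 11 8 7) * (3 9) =(3 9)(6 11 8 7) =[0, 1, 2, 9, 4, 5, 11, 6, 7, 3, 10, 8]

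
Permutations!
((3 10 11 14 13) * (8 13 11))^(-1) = (3 13 8 10)(11 14)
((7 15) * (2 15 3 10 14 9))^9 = (2 7 10 9 15 3 14) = ((2 15 7 3 10 14 9))^9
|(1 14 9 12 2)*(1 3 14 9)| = |(1 9 12 2 3 14)| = 6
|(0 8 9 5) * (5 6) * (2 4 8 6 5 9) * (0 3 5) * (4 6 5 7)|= |(0 5 3 7 4 8 2 6 9)|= 9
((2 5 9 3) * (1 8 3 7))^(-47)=(1 3 5 7 8 2 9)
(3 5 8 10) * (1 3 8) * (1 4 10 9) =[0, 3, 2, 5, 10, 4, 6, 7, 9, 1, 8] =(1 3 5 4 10 8 9)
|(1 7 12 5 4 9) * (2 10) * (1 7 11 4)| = 14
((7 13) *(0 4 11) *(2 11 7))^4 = ((0 4 7 13 2 11))^4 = (0 2 7)(4 11 13)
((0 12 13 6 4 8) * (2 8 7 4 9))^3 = ((0 12 13 6 9 2 8)(4 7))^3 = (0 6 8 13 2 12 9)(4 7)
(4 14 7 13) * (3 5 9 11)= (3 5 9 11)(4 14 7 13)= [0, 1, 2, 5, 14, 9, 6, 13, 8, 11, 10, 3, 12, 4, 7]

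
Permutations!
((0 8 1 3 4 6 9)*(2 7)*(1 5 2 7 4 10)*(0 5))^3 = (10)(0 8)(2 9 4 5 6)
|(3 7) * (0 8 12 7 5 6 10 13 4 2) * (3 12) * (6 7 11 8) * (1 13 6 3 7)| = 28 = |(0 3 5 1 13 4 2)(6 10)(7 12 11 8)|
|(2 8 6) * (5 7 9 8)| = 6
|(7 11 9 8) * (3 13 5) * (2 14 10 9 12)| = |(2 14 10 9 8 7 11 12)(3 13 5)| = 24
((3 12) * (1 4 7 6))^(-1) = (1 6 7 4)(3 12)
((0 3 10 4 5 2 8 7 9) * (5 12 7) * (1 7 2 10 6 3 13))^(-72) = (0 7 13 9 1)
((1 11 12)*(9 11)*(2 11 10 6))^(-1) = (1 12 11 2 6 10 9)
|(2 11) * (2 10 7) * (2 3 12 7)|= 3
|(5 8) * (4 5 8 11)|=3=|(4 5 11)|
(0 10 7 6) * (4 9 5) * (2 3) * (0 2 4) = (0 10 7 6 2 3 4 9 5) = [10, 1, 3, 4, 9, 0, 2, 6, 8, 5, 7]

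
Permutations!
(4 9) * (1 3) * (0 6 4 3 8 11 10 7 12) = (0 6 4 9 3 1 8 11 10 7 12) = [6, 8, 2, 1, 9, 5, 4, 12, 11, 3, 7, 10, 0]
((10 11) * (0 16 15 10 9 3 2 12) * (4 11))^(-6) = ((0 16 15 10 4 11 9 3 2 12))^(-6) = (0 4 2 15 9)(3 16 11 12 10)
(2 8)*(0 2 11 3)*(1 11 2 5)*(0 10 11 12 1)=(0 5)(1 12)(2 8)(3 10 11)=[5, 12, 8, 10, 4, 0, 6, 7, 2, 9, 11, 3, 1]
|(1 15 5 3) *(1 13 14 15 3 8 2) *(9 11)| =8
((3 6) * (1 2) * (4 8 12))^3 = ((1 2)(3 6)(4 8 12))^3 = (12)(1 2)(3 6)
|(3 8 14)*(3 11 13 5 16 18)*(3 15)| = 9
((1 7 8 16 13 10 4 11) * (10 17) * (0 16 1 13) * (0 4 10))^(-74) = (0 13 4)(1 7 8)(11 16 17)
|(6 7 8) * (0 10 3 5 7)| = |(0 10 3 5 7 8 6)| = 7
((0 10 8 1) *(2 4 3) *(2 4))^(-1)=(0 1 8 10)(3 4)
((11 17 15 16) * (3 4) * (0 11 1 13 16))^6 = ((0 11 17 15)(1 13 16)(3 4))^6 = (0 17)(11 15)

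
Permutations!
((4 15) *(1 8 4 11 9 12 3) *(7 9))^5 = (1 7 8 9 4 12 15 3 11)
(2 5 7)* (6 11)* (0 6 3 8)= (0 6 11 3 8)(2 5 7)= [6, 1, 5, 8, 4, 7, 11, 2, 0, 9, 10, 3]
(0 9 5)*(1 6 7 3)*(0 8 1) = [9, 6, 2, 0, 4, 8, 7, 3, 1, 5] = (0 9 5 8 1 6 7 3)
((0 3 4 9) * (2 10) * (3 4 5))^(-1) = (0 9 4)(2 10)(3 5)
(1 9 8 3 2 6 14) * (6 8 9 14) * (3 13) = (1 14)(2 8 13 3) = [0, 14, 8, 2, 4, 5, 6, 7, 13, 9, 10, 11, 12, 3, 1]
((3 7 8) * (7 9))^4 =((3 9 7 8))^4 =(9)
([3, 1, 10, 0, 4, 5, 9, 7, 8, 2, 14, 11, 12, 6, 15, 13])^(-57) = [3, 1, 9, 0, 4, 5, 13, 7, 8, 6, 2, 11, 12, 15, 10, 14]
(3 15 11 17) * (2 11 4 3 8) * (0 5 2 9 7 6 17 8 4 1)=[5, 0, 11, 15, 3, 2, 17, 6, 9, 7, 10, 8, 12, 13, 14, 1, 16, 4]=(0 5 2 11 8 9 7 6 17 4 3 15 1)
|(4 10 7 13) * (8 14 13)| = |(4 10 7 8 14 13)| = 6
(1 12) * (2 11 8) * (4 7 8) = [0, 12, 11, 3, 7, 5, 6, 8, 2, 9, 10, 4, 1] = (1 12)(2 11 4 7 8)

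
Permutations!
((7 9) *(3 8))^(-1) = ((3 8)(7 9))^(-1) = (3 8)(7 9)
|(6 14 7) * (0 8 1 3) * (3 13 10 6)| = 9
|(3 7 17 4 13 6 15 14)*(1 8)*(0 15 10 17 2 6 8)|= |(0 15 14 3 7 2 6 10 17 4 13 8 1)|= 13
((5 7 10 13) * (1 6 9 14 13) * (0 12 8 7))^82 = (0 1 5 10 13 7 14 8 9 12 6)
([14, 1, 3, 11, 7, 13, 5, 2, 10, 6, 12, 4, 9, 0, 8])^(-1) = (0 13 5 6 9 12 10 8 14)(2 7 4 11 3)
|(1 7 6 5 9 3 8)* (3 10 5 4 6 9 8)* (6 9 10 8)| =|(1 7 10 5 6 4 9 8)| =8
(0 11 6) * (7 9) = (0 11 6)(7 9) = [11, 1, 2, 3, 4, 5, 0, 9, 8, 7, 10, 6]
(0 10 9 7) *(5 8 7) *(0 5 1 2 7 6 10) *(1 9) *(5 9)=(1 2 7 9 5 8 6 10)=[0, 2, 7, 3, 4, 8, 10, 9, 6, 5, 1]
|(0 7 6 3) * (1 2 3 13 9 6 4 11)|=21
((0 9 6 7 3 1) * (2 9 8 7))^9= (9)(0 1 3 7 8)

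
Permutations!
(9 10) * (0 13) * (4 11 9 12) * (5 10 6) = (0 13)(4 11 9 6 5 10 12) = [13, 1, 2, 3, 11, 10, 5, 7, 8, 6, 12, 9, 4, 0]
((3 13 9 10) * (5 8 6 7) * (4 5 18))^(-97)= (3 10 9 13)(4 18 7 6 8 5)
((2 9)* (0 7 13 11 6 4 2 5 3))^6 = (0 2 13 5 6)(3 4 7 9 11)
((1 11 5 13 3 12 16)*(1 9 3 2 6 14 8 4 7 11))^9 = (3 12 16 9)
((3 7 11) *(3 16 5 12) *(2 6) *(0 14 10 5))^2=(0 10 12 7 16 14 5 3 11)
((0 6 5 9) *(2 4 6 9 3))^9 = (0 9)(2 3 5 6 4)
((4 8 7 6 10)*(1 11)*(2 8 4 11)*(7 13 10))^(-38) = (1 10 8)(2 11 13)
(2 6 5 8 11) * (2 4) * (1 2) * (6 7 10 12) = (1 2 7 10 12 6 5 8 11 4) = [0, 2, 7, 3, 1, 8, 5, 10, 11, 9, 12, 4, 6]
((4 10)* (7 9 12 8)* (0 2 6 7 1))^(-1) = ((0 2 6 7 9 12 8 1)(4 10))^(-1) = (0 1 8 12 9 7 6 2)(4 10)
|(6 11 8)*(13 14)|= |(6 11 8)(13 14)|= 6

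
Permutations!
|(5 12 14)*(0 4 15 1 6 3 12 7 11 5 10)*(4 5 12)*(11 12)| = |(0 5 7 12 14 10)(1 6 3 4 15)| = 30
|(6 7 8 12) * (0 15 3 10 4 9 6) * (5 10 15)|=18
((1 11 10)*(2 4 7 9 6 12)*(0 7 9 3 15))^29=(0 7 3 15)(1 10 11)(2 12 6 9 4)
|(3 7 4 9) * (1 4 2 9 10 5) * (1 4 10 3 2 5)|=|(1 10)(2 9)(3 7 5 4)|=4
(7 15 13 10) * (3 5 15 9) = (3 5 15 13 10 7 9) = [0, 1, 2, 5, 4, 15, 6, 9, 8, 3, 7, 11, 12, 10, 14, 13]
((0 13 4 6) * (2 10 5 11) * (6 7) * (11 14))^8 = (0 7 13 6 4)(2 14 10 11 5)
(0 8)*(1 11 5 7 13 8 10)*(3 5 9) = [10, 11, 2, 5, 4, 7, 6, 13, 0, 3, 1, 9, 12, 8] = (0 10 1 11 9 3 5 7 13 8)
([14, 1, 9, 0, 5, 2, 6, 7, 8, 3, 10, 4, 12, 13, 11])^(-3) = (0 2 11 3 5 14 9 4)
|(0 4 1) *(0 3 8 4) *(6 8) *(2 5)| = |(1 3 6 8 4)(2 5)| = 10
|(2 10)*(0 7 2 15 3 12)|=7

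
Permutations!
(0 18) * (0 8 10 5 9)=(0 18 8 10 5 9)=[18, 1, 2, 3, 4, 9, 6, 7, 10, 0, 5, 11, 12, 13, 14, 15, 16, 17, 8]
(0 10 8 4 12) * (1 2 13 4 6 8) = [10, 2, 13, 3, 12, 5, 8, 7, 6, 9, 1, 11, 0, 4] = (0 10 1 2 13 4 12)(6 8)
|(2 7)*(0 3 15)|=6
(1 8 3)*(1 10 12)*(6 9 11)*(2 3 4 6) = (1 8 4 6 9 11 2 3 10 12) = [0, 8, 3, 10, 6, 5, 9, 7, 4, 11, 12, 2, 1]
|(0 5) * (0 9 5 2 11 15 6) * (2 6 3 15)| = |(0 6)(2 11)(3 15)(5 9)| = 2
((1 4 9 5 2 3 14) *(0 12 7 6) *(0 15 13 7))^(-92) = ((0 12)(1 4 9 5 2 3 14)(6 15 13 7))^(-92) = (15)(1 14 3 2 5 9 4)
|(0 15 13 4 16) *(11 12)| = |(0 15 13 4 16)(11 12)| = 10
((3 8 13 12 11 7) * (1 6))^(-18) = (13)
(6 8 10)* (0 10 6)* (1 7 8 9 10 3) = (0 3 1 7 8 6 9 10) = [3, 7, 2, 1, 4, 5, 9, 8, 6, 10, 0]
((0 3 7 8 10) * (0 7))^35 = ((0 3)(7 8 10))^35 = (0 3)(7 10 8)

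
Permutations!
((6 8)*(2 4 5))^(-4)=(8)(2 5 4)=((2 4 5)(6 8))^(-4)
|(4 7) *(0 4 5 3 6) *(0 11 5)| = 12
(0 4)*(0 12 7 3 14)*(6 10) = (0 4 12 7 3 14)(6 10) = [4, 1, 2, 14, 12, 5, 10, 3, 8, 9, 6, 11, 7, 13, 0]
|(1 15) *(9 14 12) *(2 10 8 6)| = |(1 15)(2 10 8 6)(9 14 12)| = 12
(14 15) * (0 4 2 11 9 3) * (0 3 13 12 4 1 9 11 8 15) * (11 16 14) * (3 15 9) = (0 1 3 15 11 16 14)(2 8 9 13 12 4) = [1, 3, 8, 15, 2, 5, 6, 7, 9, 13, 10, 16, 4, 12, 0, 11, 14]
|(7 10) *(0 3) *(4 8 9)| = 6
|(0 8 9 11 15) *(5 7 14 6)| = 20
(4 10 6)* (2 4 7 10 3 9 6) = (2 4 3 9 6 7 10) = [0, 1, 4, 9, 3, 5, 7, 10, 8, 6, 2]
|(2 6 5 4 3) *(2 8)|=|(2 6 5 4 3 8)|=6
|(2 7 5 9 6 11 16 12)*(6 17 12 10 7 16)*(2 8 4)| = 10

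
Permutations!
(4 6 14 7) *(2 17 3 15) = [0, 1, 17, 15, 6, 5, 14, 4, 8, 9, 10, 11, 12, 13, 7, 2, 16, 3] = (2 17 3 15)(4 6 14 7)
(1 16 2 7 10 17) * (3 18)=(1 16 2 7 10 17)(3 18)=[0, 16, 7, 18, 4, 5, 6, 10, 8, 9, 17, 11, 12, 13, 14, 15, 2, 1, 3]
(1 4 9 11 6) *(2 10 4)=(1 2 10 4 9 11 6)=[0, 2, 10, 3, 9, 5, 1, 7, 8, 11, 4, 6]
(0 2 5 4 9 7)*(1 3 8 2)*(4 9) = (0 1 3 8 2 5 9 7) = [1, 3, 5, 8, 4, 9, 6, 0, 2, 7]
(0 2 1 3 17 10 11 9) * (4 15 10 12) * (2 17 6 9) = (0 17 12 4 15 10 11 2 1 3 6 9) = [17, 3, 1, 6, 15, 5, 9, 7, 8, 0, 11, 2, 4, 13, 14, 10, 16, 12]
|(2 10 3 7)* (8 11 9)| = |(2 10 3 7)(8 11 9)| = 12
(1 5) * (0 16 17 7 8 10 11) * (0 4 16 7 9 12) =(0 7 8 10 11 4 16 17 9 12)(1 5) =[7, 5, 2, 3, 16, 1, 6, 8, 10, 12, 11, 4, 0, 13, 14, 15, 17, 9]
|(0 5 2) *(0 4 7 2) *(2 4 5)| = |(0 2 5)(4 7)| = 6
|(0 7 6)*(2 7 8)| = |(0 8 2 7 6)| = 5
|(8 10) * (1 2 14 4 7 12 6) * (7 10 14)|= |(1 2 7 12 6)(4 10 8 14)|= 20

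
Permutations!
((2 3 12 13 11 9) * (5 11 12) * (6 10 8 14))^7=((2 3 5 11 9)(6 10 8 14)(12 13))^7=(2 5 9 3 11)(6 14 8 10)(12 13)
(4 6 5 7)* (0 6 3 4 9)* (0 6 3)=(0 3 4)(5 7 9 6)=[3, 1, 2, 4, 0, 7, 5, 9, 8, 6]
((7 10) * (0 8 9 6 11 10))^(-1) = ((0 8 9 6 11 10 7))^(-1) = (0 7 10 11 6 9 8)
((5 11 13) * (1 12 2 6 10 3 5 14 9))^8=((1 12 2 6 10 3 5 11 13 14 9))^8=(1 13 3 2 9 11 10 12 14 5 6)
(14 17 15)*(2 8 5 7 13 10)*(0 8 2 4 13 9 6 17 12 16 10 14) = (0 8 5 7 9 6 17 15)(4 13 14 12 16 10) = [8, 1, 2, 3, 13, 7, 17, 9, 5, 6, 4, 11, 16, 14, 12, 0, 10, 15]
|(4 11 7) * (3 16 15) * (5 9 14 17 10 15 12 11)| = 12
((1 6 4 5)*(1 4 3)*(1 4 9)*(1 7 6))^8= ((3 4 5 9 7 6))^8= (3 5 7)(4 9 6)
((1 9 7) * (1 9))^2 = (9)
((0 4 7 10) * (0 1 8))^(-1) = ((0 4 7 10 1 8))^(-1) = (0 8 1 10 7 4)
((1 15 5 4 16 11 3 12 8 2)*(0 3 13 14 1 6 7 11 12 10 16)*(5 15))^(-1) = ((0 3 10 16 12 8 2 6 7 11 13 14 1 5 4))^(-1) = (0 4 5 1 14 13 11 7 6 2 8 12 16 10 3)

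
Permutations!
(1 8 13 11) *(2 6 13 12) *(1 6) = [0, 8, 1, 3, 4, 5, 13, 7, 12, 9, 10, 6, 2, 11] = (1 8 12 2)(6 13 11)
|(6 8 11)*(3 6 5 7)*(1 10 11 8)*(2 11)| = |(1 10 2 11 5 7 3 6)| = 8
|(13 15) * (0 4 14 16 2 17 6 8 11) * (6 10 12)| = 22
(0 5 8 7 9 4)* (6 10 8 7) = (0 5 7 9 4)(6 10 8) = [5, 1, 2, 3, 0, 7, 10, 9, 6, 4, 8]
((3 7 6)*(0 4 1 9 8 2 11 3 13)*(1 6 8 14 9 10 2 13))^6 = (14)(0 11 4 3 6 7 1 8 10 13 2)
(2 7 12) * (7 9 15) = (2 9 15 7 12) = [0, 1, 9, 3, 4, 5, 6, 12, 8, 15, 10, 11, 2, 13, 14, 7]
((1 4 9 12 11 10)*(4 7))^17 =((1 7 4 9 12 11 10))^17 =(1 9 10 4 11 7 12)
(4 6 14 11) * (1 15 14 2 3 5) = (1 15 14 11 4 6 2 3 5) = [0, 15, 3, 5, 6, 1, 2, 7, 8, 9, 10, 4, 12, 13, 11, 14]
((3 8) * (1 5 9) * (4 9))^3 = ((1 5 4 9)(3 8))^3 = (1 9 4 5)(3 8)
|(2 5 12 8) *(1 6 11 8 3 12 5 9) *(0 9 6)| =12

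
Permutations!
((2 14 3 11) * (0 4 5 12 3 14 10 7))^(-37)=(14)(0 7 10 2 11 3 12 5 4)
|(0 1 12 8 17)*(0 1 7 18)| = |(0 7 18)(1 12 8 17)| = 12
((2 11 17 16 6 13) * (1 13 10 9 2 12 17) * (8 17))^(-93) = (1 6 13 10 12 9 8 2 17 11 16)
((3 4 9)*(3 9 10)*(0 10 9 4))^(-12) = (10)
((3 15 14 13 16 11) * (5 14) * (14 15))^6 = (3 14 13 16 11)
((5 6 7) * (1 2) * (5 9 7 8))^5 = (1 2)(5 8 6)(7 9) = ((1 2)(5 6 8)(7 9))^5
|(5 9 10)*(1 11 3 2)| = 12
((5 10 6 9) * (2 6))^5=(10)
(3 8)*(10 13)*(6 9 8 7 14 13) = (3 7 14 13 10 6 9 8) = [0, 1, 2, 7, 4, 5, 9, 14, 3, 8, 6, 11, 12, 10, 13]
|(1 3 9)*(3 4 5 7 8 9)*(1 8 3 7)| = 6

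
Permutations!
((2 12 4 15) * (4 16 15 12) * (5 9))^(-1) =(2 15 16 12 4)(5 9)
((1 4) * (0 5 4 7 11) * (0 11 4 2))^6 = (11)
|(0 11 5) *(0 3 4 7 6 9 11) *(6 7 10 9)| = 6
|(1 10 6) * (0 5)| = 6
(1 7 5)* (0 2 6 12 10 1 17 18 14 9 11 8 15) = (0 2 6 12 10 1 7 5 17 18 14 9 11 8 15) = [2, 7, 6, 3, 4, 17, 12, 5, 15, 11, 1, 8, 10, 13, 9, 0, 16, 18, 14]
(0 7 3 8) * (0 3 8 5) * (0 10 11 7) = (3 5 10 11 7 8) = [0, 1, 2, 5, 4, 10, 6, 8, 3, 9, 11, 7]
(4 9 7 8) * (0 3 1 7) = (0 3 1 7 8 4 9) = [3, 7, 2, 1, 9, 5, 6, 8, 4, 0]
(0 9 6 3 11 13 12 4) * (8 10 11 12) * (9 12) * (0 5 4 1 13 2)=(0 12 1 13 8 10 11 2)(3 9 6)(4 5)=[12, 13, 0, 9, 5, 4, 3, 7, 10, 6, 11, 2, 1, 8]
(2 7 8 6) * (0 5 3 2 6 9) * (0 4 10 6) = (0 5 3 2 7 8 9 4 10 6) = [5, 1, 7, 2, 10, 3, 0, 8, 9, 4, 6]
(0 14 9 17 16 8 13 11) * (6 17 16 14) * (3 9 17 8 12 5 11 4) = (0 6 8 13 4 3 9 16 12 5 11)(14 17) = [6, 1, 2, 9, 3, 11, 8, 7, 13, 16, 10, 0, 5, 4, 17, 15, 12, 14]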